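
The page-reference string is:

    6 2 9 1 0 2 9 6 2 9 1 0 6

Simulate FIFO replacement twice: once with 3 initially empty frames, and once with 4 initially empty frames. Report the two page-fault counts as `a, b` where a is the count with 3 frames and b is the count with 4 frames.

3 frames: F F F F F F F F . . F F . → 10 faults.
4 frames: F F F F F . . F F F F F F → 11 faults.
11 > 10: adding a frame increased faults — Belady's anomaly.

10, 11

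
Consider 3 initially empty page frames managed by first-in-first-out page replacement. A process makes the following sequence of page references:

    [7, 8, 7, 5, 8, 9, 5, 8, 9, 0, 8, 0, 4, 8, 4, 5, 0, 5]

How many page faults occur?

9

7 → fault, frames [7]
8 → fault, frames [7, 8]
7 → hit
5 → fault, frames [7, 8, 5]
8 → hit
9 → fault, evict 7, frames [8, 5, 9]
5 → hit
8 → hit
9 → hit
0 → fault, evict 8, frames [5, 9, 0]
8 → fault, evict 5, frames [9, 0, 8]
0 → hit
4 → fault, evict 9, frames [0, 8, 4]
8 → hit
4 → hit
5 → fault, evict 0, frames [8, 4, 5]
0 → fault, evict 8, frames [4, 5, 0]
5 → hit
Page faults: 9.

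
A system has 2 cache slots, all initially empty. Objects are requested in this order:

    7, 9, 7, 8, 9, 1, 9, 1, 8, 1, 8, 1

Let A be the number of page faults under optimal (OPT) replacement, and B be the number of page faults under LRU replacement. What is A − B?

Under OPT: F F . F . F . . F . . . → 5 faults.
Under LRU: F F . F F F . . F . . . → 6 faults.
A − B = 5 − 6 = -1.

-1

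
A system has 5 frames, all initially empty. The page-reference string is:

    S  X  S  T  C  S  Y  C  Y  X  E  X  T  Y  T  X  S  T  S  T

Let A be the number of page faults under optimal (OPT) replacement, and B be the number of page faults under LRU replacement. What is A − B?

-2

Under OPT: F F . F F . F . . . F . . . . . . . . . → 6 faults.
Under LRU: F F . F F . F . . . F . F . . . F . . . → 8 faults.
A − B = 6 − 8 = -2.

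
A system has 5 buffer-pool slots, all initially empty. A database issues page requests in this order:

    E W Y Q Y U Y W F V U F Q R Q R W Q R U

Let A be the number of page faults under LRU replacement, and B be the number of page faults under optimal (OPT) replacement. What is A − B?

Under LRU: F F F F . F . . F F . . F F . . F . . . → 10 faults.
Under OPT: F F F F . F . . F F . . . F . . . . . . → 8 faults.
A − B = 10 − 8 = 2.

2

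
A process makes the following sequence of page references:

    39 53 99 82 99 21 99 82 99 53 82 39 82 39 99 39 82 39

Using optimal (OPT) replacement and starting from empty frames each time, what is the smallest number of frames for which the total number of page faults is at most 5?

f=1: 18 faults
f=2: 10 faults
f=3: 7 faults
f=4: 6 faults
f=5: 5 faults
Smallest f with faults ≤ 5 is 5.

5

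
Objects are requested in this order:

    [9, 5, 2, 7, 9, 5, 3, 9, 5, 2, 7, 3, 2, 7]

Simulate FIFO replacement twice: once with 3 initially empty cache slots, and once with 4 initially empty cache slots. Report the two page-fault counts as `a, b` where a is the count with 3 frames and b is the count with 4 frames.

9, 10

3 frames: F F F F F F F . . F F . . . → 9 faults.
4 frames: F F F F . . F F F F F F . . → 10 faults.
10 > 9: adding a frame increased faults — Belady's anomaly.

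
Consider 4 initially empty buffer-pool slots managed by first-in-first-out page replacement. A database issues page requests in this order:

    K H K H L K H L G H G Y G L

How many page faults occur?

K: fault, frames (K)
H: fault, frames (K H)
K: hit
H: hit
L: fault, frames (K H L)
K: hit
H: hit
L: hit
G: fault, frames (K H L G)
H: hit
G: hit
Y: fault, evict K, frames (H L G Y)
G: hit
L: hit
Page faults: 5.

5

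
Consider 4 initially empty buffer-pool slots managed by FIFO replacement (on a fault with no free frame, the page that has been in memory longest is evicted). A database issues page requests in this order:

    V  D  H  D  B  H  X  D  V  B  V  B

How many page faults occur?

6

V → miss, frames (V)
D → miss, frames (V D)
H → miss, frames (V D H)
D → hit
B → miss, frames (V D H B)
H → hit
X → miss, evict V, frames (D H B X)
D → hit
V → miss, evict D, frames (H B X V)
B → hit
V → hit
B → hit
Page faults: 6.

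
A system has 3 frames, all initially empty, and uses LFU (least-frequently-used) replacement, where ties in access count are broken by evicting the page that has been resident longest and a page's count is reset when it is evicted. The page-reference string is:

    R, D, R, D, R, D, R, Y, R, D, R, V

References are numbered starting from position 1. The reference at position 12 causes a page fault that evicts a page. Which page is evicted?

Y

pos 1: R -> fault, frames (R)
pos 2: D -> fault, frames (R D)
pos 3: R -> hit
pos 4: D -> hit
pos 5: R -> hit
pos 6: D -> hit
pos 7: R -> hit
pos 8: Y -> fault, frames (R D Y)
pos 9: R -> hit
pos 10: D -> hit
pos 11: R -> hit
pos 12: V -> fault, evict Y, frames (R D V)
At position 12, page Y is evicted.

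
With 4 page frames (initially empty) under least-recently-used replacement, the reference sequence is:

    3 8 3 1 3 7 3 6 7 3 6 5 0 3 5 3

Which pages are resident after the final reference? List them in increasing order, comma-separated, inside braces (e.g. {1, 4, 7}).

{0, 3, 5, 6}

3 -> fault, frames [3]
8 -> fault, frames [3, 8]
3 -> hit
1 -> fault, frames [8, 3, 1]
3 -> hit
7 -> fault, frames [8, 1, 3, 7]
3 -> hit
6 -> fault, evict 8, frames [1, 7, 3, 6]
7 -> hit
3 -> hit
6 -> hit
5 -> fault, evict 1, frames [7, 3, 6, 5]
0 -> fault, evict 7, frames [3, 6, 5, 0]
3 -> hit
5 -> hit
3 -> hit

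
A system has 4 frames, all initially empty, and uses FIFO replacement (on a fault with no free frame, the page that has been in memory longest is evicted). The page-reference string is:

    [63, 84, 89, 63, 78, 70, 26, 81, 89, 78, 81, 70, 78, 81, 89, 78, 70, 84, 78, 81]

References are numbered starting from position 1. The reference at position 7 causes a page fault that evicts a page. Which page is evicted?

pos 1: 63 → fault, frames {63}
pos 2: 84 → fault, frames {63,84}
pos 3: 89 → fault, frames {63,84,89}
pos 4: 63 → hit
pos 5: 78 → fault, frames {63,84,89,78}
pos 6: 70 → fault, evict 63, frames {84,89,78,70}
pos 7: 26 → fault, evict 84, frames {89,78,70,26}
At position 7, page 84 is evicted.

84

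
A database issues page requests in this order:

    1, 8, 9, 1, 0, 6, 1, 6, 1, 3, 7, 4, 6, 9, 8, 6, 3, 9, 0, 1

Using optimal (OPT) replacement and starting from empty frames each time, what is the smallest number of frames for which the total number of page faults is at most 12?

3

f=1: 20 faults
f=2: 14 faults
f=3: 12 faults
f=4: 11 faults
f=5: 10 faults
f=6: 9 faults
f=7: 8 faults
f=8: 8 faults
Smallest f with faults ≤ 12 is 3.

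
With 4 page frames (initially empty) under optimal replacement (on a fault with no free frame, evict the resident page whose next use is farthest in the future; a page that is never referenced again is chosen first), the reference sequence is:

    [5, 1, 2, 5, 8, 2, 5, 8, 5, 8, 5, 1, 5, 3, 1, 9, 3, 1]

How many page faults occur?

6

5 -> fault, frames [5]
1 -> fault, frames [5, 1]
2 -> fault, frames [5, 1, 2]
5 -> hit
8 -> fault, frames [5, 1, 2, 8]
2 -> hit
5 -> hit
8 -> hit
5 -> hit
8 -> hit
5 -> hit
1 -> hit
5 -> hit
3 -> fault, evict 8, frames [5, 1, 2, 3]
1 -> hit
9 -> fault, evict 2, frames [5, 1, 3, 9]
3 -> hit
1 -> hit
Page faults: 6.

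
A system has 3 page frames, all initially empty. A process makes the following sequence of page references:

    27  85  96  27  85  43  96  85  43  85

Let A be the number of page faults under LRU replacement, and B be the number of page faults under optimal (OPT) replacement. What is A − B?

Under LRU: F F F . . F F . . . → 5 faults.
Under OPT: F F F . . F . . . . → 4 faults.
A − B = 5 − 4 = 1.

1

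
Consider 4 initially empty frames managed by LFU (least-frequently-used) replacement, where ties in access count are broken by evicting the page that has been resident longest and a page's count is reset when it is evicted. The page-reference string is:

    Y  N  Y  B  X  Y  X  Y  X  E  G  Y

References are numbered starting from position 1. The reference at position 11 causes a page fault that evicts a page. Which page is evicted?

B

pos 1: Y: miss, frames {Y}
pos 2: N: miss, frames {Y,N}
pos 3: Y: hit
pos 4: B: miss, frames {Y,N,B}
pos 5: X: miss, frames {Y,N,B,X}
pos 6: Y: hit
pos 7: X: hit
pos 8: Y: hit
pos 9: X: hit
pos 10: E: miss, evict N, frames {Y,B,X,E}
pos 11: G: miss, evict B, frames {Y,X,E,G}
At position 11, page B is evicted.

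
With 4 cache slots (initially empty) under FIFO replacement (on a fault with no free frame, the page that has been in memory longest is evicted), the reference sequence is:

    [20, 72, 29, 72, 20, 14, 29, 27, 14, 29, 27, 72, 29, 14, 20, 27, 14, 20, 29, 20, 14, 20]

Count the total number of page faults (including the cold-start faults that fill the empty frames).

20 → miss, frames {20}
72 → miss, frames {20,72}
29 → miss, frames {20,72,29}
72 → hit
20 → hit
14 → miss, frames {20,72,29,14}
29 → hit
27 → miss, evict 20, frames {72,29,14,27}
14 → hit
29 → hit
27 → hit
72 → hit
29 → hit
14 → hit
20 → miss, evict 72, frames {29,14,27,20}
27 → hit
14 → hit
20 → hit
29 → hit
20 → hit
14 → hit
20 → hit
Page faults: 6.

6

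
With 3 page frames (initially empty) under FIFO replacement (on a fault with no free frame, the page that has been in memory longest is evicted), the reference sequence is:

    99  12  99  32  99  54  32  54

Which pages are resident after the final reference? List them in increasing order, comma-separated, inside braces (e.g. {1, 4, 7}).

{12, 32, 54}

99: miss, frames (99)
12: miss, frames (99 12)
99: hit
32: miss, frames (99 12 32)
99: hit
54: miss, evict 99, frames (12 32 54)
32: hit
54: hit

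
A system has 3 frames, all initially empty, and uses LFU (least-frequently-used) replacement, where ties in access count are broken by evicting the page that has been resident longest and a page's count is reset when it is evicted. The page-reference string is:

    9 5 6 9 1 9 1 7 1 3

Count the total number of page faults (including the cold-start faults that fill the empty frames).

9: miss, frames [9]
5: miss, frames [9, 5]
6: miss, frames [9, 5, 6]
9: hit
1: miss, evict 5, frames [9, 6, 1]
9: hit
1: hit
7: miss, evict 6, frames [9, 1, 7]
1: hit
3: miss, evict 7, frames [9, 1, 3]
Page faults: 6.

6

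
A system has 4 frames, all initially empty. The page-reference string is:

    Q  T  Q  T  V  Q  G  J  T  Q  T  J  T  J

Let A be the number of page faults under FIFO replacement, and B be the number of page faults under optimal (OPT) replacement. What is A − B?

2

Under FIFO: F F . . F . F F . F F . . . → 7 faults.
Under OPT: F F . . F . F F . . . . . . → 5 faults.
A − B = 7 − 5 = 2.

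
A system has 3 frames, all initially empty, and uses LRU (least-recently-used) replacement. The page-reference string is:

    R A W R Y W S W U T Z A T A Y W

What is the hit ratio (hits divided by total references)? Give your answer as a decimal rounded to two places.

R → fault, frames {R}
A → fault, frames {R,A}
W → fault, frames {R,A,W}
R → hit
Y → fault, evict A, frames {W,R,Y}
W → hit
S → fault, evict R, frames {Y,W,S}
W → hit
U → fault, evict Y, frames {S,W,U}
T → fault, evict S, frames {W,U,T}
Z → fault, evict W, frames {U,T,Z}
A → fault, evict U, frames {T,Z,A}
T → hit
A → hit
Y → fault, evict Z, frames {T,A,Y}
W → fault, evict T, frames {A,Y,W}
Hits: 5 of 16 references → 5/16 = 0.3125.

0.31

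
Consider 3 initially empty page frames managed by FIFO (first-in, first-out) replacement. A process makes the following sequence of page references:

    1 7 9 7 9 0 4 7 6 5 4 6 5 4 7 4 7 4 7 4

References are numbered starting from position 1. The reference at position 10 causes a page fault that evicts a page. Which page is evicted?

4

pos 1: 1 -> miss, frames {1}
pos 2: 7 -> miss, frames {1,7}
pos 3: 9 -> miss, frames {1,7,9}
pos 4: 7 -> hit
pos 5: 9 -> hit
pos 6: 0 -> miss, evict 1, frames {7,9,0}
pos 7: 4 -> miss, evict 7, frames {9,0,4}
pos 8: 7 -> miss, evict 9, frames {0,4,7}
pos 9: 6 -> miss, evict 0, frames {4,7,6}
pos 10: 5 -> miss, evict 4, frames {7,6,5}
At position 10, page 4 is evicted.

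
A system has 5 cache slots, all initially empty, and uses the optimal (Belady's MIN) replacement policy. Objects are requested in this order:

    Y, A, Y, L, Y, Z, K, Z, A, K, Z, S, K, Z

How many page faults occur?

Y → fault, frames {Y}
A → fault, frames {Y,A}
Y → hit
L → fault, frames {Y,A,L}
Y → hit
Z → fault, frames {Y,A,L,Z}
K → fault, frames {Y,A,L,Z,K}
Z → hit
A → hit
K → hit
Z → hit
S → fault, evict L, frames {Y,A,Z,K,S}
K → hit
Z → hit
Page faults: 6.

6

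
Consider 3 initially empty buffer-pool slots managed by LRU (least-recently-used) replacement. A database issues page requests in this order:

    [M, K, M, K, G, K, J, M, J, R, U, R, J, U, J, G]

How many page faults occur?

M: fault, frames [M]
K: fault, frames [M, K]
M: hit
K: hit
G: fault, frames [M, K, G]
K: hit
J: fault, evict M, frames [G, K, J]
M: fault, evict G, frames [K, J, M]
J: hit
R: fault, evict K, frames [M, J, R]
U: fault, evict M, frames [J, R, U]
R: hit
J: hit
U: hit
J: hit
G: fault, evict R, frames [U, J, G]
Page faults: 8.

8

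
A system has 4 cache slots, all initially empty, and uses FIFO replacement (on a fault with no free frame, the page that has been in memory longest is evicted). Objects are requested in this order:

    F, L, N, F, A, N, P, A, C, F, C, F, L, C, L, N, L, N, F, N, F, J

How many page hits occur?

F → miss, frames {F}
L → miss, frames {F,L}
N → miss, frames {F,L,N}
F → hit
A → miss, frames {F,L,N,A}
N → hit
P → miss, evict F, frames {L,N,A,P}
A → hit
C → miss, evict L, frames {N,A,P,C}
F → miss, evict N, frames {A,P,C,F}
C → hit
F → hit
L → miss, evict A, frames {P,C,F,L}
C → hit
L → hit
N → miss, evict P, frames {C,F,L,N}
L → hit
N → hit
F → hit
N → hit
F → hit
J → miss, evict C, frames {F,L,N,J}
Hits: 12.

12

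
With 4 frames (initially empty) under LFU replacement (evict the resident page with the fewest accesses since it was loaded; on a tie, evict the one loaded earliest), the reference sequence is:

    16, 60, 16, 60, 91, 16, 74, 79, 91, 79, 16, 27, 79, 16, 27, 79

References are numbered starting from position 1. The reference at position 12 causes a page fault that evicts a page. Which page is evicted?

pos 1: 16 -> miss, frames [16]
pos 2: 60 -> miss, frames [16, 60]
pos 3: 16 -> hit
pos 4: 60 -> hit
pos 5: 91 -> miss, frames [16, 60, 91]
pos 6: 16 -> hit
pos 7: 74 -> miss, frames [16, 60, 91, 74]
pos 8: 79 -> miss, evict 91, frames [16, 60, 74, 79]
pos 9: 91 -> miss, evict 74, frames [16, 60, 79, 91]
pos 10: 79 -> hit
pos 11: 16 -> hit
pos 12: 27 -> miss, evict 91, frames [16, 60, 79, 27]
At position 12, page 91 is evicted.

91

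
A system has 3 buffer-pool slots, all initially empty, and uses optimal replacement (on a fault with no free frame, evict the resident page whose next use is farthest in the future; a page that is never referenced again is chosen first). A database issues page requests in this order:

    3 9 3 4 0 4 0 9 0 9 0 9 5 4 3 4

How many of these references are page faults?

6

3: miss, frames (3)
9: miss, frames (3 9)
3: hit
4: miss, frames (3 9 4)
0: miss, evict 3, frames (9 4 0)
4: hit
0: hit
9: hit
0: hit
9: hit
0: hit
9: hit
5: miss, evict 0, frames (9 4 5)
4: hit
3: miss, evict 5, frames (9 4 3)
4: hit
Page faults: 6.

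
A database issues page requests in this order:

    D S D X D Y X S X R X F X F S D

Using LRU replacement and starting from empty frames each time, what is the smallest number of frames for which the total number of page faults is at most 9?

3

f=1: 16 faults
f=2: 10 faults
f=3: 9 faults
f=4: 7 faults
f=5: 7 faults
f=6: 6 faults
Smallest f with faults ≤ 9 is 3.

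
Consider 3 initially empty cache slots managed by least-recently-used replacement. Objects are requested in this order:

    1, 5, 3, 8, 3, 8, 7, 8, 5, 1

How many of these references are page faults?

1 -> miss, frames {1}
5 -> miss, frames {1,5}
3 -> miss, frames {1,5,3}
8 -> miss, evict 1, frames {5,3,8}
3 -> hit
8 -> hit
7 -> miss, evict 5, frames {3,8,7}
8 -> hit
5 -> miss, evict 3, frames {7,8,5}
1 -> miss, evict 7, frames {8,5,1}
Page faults: 7.

7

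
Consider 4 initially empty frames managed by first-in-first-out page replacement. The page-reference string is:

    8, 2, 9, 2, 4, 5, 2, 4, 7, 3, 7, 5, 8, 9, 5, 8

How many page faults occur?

8: miss, frames [8]
2: miss, frames [8, 2]
9: miss, frames [8, 2, 9]
2: hit
4: miss, frames [8, 2, 9, 4]
5: miss, evict 8, frames [2, 9, 4, 5]
2: hit
4: hit
7: miss, evict 2, frames [9, 4, 5, 7]
3: miss, evict 9, frames [4, 5, 7, 3]
7: hit
5: hit
8: miss, evict 4, frames [5, 7, 3, 8]
9: miss, evict 5, frames [7, 3, 8, 9]
5: miss, evict 7, frames [3, 8, 9, 5]
8: hit
Page faults: 10.

10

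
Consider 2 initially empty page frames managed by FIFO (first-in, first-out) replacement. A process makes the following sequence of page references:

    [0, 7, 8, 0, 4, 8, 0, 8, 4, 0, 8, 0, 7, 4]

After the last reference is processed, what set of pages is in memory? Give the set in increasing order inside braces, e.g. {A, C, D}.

0 -> fault, frames [0]
7 -> fault, frames [0, 7]
8 -> fault, evict 0, frames [7, 8]
0 -> fault, evict 7, frames [8, 0]
4 -> fault, evict 8, frames [0, 4]
8 -> fault, evict 0, frames [4, 8]
0 -> fault, evict 4, frames [8, 0]
8 -> hit
4 -> fault, evict 8, frames [0, 4]
0 -> hit
8 -> fault, evict 0, frames [4, 8]
0 -> fault, evict 4, frames [8, 0]
7 -> fault, evict 8, frames [0, 7]
4 -> fault, evict 0, frames [7, 4]

{4, 7}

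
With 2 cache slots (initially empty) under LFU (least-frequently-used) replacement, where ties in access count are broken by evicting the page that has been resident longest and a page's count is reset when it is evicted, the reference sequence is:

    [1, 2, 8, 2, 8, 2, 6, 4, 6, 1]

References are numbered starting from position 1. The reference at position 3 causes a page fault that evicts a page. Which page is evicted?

pos 1: 1: miss, frames (1)
pos 2: 2: miss, frames (1 2)
pos 3: 8: miss, evict 1, frames (2 8)
At position 3, page 1 is evicted.

1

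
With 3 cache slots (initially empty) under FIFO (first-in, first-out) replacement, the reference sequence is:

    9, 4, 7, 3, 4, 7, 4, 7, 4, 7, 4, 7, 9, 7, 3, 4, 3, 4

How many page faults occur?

9 -> fault, frames {9}
4 -> fault, frames {9,4}
7 -> fault, frames {9,4,7}
3 -> fault, evict 9, frames {4,7,3}
4 -> hit
7 -> hit
4 -> hit
7 -> hit
4 -> hit
7 -> hit
4 -> hit
7 -> hit
9 -> fault, evict 4, frames {7,3,9}
7 -> hit
3 -> hit
4 -> fault, evict 7, frames {3,9,4}
3 -> hit
4 -> hit
Page faults: 6.

6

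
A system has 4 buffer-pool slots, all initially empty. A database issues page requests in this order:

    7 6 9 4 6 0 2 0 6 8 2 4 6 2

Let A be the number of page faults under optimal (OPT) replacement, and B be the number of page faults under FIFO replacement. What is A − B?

Under OPT: F F F F . F F . . F . . . . → 7 faults.
Under FIFO: F F F F . F F . F F . F . . → 9 faults.
A − B = 7 − 9 = -2.

-2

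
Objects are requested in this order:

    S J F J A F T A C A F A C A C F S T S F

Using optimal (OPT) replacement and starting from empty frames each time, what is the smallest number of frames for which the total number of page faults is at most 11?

f=1: 20 faults
f=2: 12 faults
f=3: 8 faults
f=4: 7 faults
f=5: 6 faults
f=6: 6 faults
Smallest f with faults ≤ 11 is 3.

3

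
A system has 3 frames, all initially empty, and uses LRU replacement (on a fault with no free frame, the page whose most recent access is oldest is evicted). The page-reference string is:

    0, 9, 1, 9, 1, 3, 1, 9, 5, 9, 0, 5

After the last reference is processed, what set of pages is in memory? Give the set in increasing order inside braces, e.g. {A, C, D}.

{0, 5, 9}

0: miss, frames (0)
9: miss, frames (0 9)
1: miss, frames (0 9 1)
9: hit
1: hit
3: miss, evict 0, frames (9 1 3)
1: hit
9: hit
5: miss, evict 3, frames (1 9 5)
9: hit
0: miss, evict 1, frames (5 9 0)
5: hit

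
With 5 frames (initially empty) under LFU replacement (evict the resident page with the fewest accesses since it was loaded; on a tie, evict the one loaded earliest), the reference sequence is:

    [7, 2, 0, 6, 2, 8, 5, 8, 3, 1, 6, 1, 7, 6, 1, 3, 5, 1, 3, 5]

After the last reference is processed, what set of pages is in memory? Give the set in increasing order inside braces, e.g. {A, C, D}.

7 -> fault, frames {7}
2 -> fault, frames {7,2}
0 -> fault, frames {7,2,0}
6 -> fault, frames {7,2,0,6}
2 -> hit
8 -> fault, frames {7,2,0,6,8}
5 -> fault, evict 7, frames {2,0,6,8,5}
8 -> hit
3 -> fault, evict 0, frames {2,6,8,5,3}
1 -> fault, evict 6, frames {2,8,5,3,1}
6 -> fault, evict 5, frames {2,8,3,1,6}
1 -> hit
7 -> fault, evict 3, frames {2,8,1,6,7}
6 -> hit
1 -> hit
3 -> fault, evict 7, frames {2,8,1,6,3}
5 -> fault, evict 3, frames {2,8,1,6,5}
1 -> hit
3 -> fault, evict 5, frames {2,8,1,6,3}
5 -> fault, evict 3, frames {2,8,1,6,5}

{1, 2, 5, 6, 8}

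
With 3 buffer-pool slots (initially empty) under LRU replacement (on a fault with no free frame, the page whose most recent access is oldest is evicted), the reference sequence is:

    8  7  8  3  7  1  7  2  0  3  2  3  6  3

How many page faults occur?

8

8 -> fault, frames [8]
7 -> fault, frames [8, 7]
8 -> hit
3 -> fault, frames [7, 8, 3]
7 -> hit
1 -> fault, evict 8, frames [3, 7, 1]
7 -> hit
2 -> fault, evict 3, frames [1, 7, 2]
0 -> fault, evict 1, frames [7, 2, 0]
3 -> fault, evict 7, frames [2, 0, 3]
2 -> hit
3 -> hit
6 -> fault, evict 0, frames [2, 3, 6]
3 -> hit
Page faults: 8.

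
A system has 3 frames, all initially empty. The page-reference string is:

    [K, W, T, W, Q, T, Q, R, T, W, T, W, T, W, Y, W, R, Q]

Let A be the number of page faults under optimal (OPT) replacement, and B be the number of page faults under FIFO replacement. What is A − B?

-3

Under OPT: F F F . F . . F . . . . . . F . . F → 7 faults.
Under FIFO: F F F . F . . F . F F . . . F . F F → 10 faults.
A − B = 7 − 10 = -3.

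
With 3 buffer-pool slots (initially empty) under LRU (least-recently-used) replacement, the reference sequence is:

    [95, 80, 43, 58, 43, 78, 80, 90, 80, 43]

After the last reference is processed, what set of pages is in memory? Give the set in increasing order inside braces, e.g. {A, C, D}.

{43, 80, 90}

95: fault, frames (95)
80: fault, frames (95 80)
43: fault, frames (95 80 43)
58: fault, evict 95, frames (80 43 58)
43: hit
78: fault, evict 80, frames (58 43 78)
80: fault, evict 58, frames (43 78 80)
90: fault, evict 43, frames (78 80 90)
80: hit
43: fault, evict 78, frames (90 80 43)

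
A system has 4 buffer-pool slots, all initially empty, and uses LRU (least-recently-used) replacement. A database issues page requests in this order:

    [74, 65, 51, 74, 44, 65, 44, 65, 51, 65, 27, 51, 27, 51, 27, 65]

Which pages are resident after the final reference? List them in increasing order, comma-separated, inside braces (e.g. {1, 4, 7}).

74: miss, frames {74}
65: miss, frames {74,65}
51: miss, frames {74,65,51}
74: hit
44: miss, frames {65,51,74,44}
65: hit
44: hit
65: hit
51: hit
65: hit
27: miss, evict 74, frames {44,51,65,27}
51: hit
27: hit
51: hit
27: hit
65: hit

{27, 44, 51, 65}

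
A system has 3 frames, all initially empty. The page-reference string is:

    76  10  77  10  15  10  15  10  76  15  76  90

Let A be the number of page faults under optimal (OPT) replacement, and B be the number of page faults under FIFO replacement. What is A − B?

Under OPT: F F F . F . . . . . . F → 5 faults.
Under FIFO: F F F . F . . . F . . F → 6 faults.
A − B = 5 − 6 = -1.

-1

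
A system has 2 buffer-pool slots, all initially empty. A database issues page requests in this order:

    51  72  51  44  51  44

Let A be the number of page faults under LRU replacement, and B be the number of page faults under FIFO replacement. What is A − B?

Under LRU: F F . F . . → 3 faults.
Under FIFO: F F . F F . → 4 faults.
A − B = 3 − 4 = -1.

-1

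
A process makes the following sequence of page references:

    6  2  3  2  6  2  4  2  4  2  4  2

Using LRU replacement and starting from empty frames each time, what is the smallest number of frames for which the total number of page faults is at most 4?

f=1: 12 faults
f=2: 5 faults
f=3: 4 faults
f=4: 4 faults
Smallest f with faults ≤ 4 is 3.

3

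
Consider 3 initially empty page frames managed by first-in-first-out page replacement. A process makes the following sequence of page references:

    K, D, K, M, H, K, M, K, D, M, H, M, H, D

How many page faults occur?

8

K → miss, frames {K}
D → miss, frames {K,D}
K → hit
M → miss, frames {K,D,M}
H → miss, evict K, frames {D,M,H}
K → miss, evict D, frames {M,H,K}
M → hit
K → hit
D → miss, evict M, frames {H,K,D}
M → miss, evict H, frames {K,D,M}
H → miss, evict K, frames {D,M,H}
M → hit
H → hit
D → hit
Page faults: 8.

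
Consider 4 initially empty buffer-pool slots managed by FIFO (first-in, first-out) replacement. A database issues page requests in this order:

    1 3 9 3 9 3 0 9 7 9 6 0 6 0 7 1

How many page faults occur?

1 -> fault, frames [1]
3 -> fault, frames [1, 3]
9 -> fault, frames [1, 3, 9]
3 -> hit
9 -> hit
3 -> hit
0 -> fault, frames [1, 3, 9, 0]
9 -> hit
7 -> fault, evict 1, frames [3, 9, 0, 7]
9 -> hit
6 -> fault, evict 3, frames [9, 0, 7, 6]
0 -> hit
6 -> hit
0 -> hit
7 -> hit
1 -> fault, evict 9, frames [0, 7, 6, 1]
Page faults: 7.

7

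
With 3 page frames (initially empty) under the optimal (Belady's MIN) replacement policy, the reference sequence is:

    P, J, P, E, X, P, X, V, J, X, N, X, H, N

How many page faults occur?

7

P -> miss, frames [P]
J -> miss, frames [P, J]
P -> hit
E -> miss, frames [P, J, E]
X -> miss, evict E, frames [P, J, X]
P -> hit
X -> hit
V -> miss, evict P, frames [J, X, V]
J -> hit
X -> hit
N -> miss, evict V, frames [J, X, N]
X -> hit
H -> miss, evict X, frames [J, N, H]
N -> hit
Page faults: 7.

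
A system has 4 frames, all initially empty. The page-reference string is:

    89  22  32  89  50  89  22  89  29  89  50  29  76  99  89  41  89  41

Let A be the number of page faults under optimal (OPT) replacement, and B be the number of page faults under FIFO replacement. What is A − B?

Under OPT: F F F . F . . . F . . . F F . F . . → 8 faults.
Under FIFO: F F F . F . . . F F . . F F . F . . → 9 faults.
A − B = 8 − 9 = -1.

-1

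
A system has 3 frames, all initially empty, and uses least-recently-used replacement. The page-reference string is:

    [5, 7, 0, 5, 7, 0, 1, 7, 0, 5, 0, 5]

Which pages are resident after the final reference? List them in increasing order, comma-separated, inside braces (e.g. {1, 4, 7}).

{0, 5, 7}

5: fault, frames (5)
7: fault, frames (5 7)
0: fault, frames (5 7 0)
5: hit
7: hit
0: hit
1: fault, evict 5, frames (7 0 1)
7: hit
0: hit
5: fault, evict 1, frames (7 0 5)
0: hit
5: hit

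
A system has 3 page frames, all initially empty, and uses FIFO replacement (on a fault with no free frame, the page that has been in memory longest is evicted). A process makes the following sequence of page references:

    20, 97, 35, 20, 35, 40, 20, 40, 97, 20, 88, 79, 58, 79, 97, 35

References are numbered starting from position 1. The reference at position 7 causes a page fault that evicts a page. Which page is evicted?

97

pos 1: 20 -> fault, frames {20}
pos 2: 97 -> fault, frames {20,97}
pos 3: 35 -> fault, frames {20,97,35}
pos 4: 20 -> hit
pos 5: 35 -> hit
pos 6: 40 -> fault, evict 20, frames {97,35,40}
pos 7: 20 -> fault, evict 97, frames {35,40,20}
At position 7, page 97 is evicted.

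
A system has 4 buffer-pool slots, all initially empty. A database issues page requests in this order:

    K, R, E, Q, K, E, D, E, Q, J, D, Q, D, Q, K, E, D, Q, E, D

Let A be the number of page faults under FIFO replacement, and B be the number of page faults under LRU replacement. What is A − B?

2

Under FIFO: F F F F . . F . . F . . . . F F . F . F → 10 faults.
Under LRU: F F F F . . F . . F . . . . F F . . . . → 8 faults.
A − B = 10 − 8 = 2.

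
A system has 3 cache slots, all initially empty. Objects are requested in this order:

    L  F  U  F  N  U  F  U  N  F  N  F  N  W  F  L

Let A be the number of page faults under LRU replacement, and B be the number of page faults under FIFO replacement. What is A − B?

-1

Under LRU: F F F . F . . . . . . . . F . F → 6 faults.
Under FIFO: F F F . F . . . . . . . . F F F → 7 faults.
A − B = 6 − 7 = -1.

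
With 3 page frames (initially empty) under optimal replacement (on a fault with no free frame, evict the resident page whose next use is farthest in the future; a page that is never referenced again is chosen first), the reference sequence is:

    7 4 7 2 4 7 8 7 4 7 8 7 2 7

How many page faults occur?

5

7 → miss, frames (7)
4 → miss, frames (7 4)
7 → hit
2 → miss, frames (7 4 2)
4 → hit
7 → hit
8 → miss, evict 2, frames (7 4 8)
7 → hit
4 → hit
7 → hit
8 → hit
7 → hit
2 → miss, evict 8, frames (7 4 2)
7 → hit
Page faults: 5.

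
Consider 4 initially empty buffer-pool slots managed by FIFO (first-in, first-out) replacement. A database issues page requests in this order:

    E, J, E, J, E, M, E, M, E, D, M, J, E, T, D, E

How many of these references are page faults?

E → fault, frames (E)
J → fault, frames (E J)
E → hit
J → hit
E → hit
M → fault, frames (E J M)
E → hit
M → hit
E → hit
D → fault, frames (E J M D)
M → hit
J → hit
E → hit
T → fault, evict E, frames (J M D T)
D → hit
E → fault, evict J, frames (M D T E)
Page faults: 6.

6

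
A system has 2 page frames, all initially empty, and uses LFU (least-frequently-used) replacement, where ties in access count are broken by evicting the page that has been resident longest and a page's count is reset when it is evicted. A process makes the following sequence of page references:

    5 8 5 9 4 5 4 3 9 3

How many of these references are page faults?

7

5 -> miss, frames (5)
8 -> miss, frames (5 8)
5 -> hit
9 -> miss, evict 8, frames (5 9)
4 -> miss, evict 9, frames (5 4)
5 -> hit
4 -> hit
3 -> miss, evict 4, frames (5 3)
9 -> miss, evict 3, frames (5 9)
3 -> miss, evict 9, frames (5 3)
Page faults: 7.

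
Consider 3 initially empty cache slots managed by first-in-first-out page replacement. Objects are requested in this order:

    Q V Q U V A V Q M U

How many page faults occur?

Q → fault, frames {Q}
V → fault, frames {Q,V}
Q → hit
U → fault, frames {Q,V,U}
V → hit
A → fault, evict Q, frames {V,U,A}
V → hit
Q → fault, evict V, frames {U,A,Q}
M → fault, evict U, frames {A,Q,M}
U → fault, evict A, frames {Q,M,U}
Page faults: 7.

7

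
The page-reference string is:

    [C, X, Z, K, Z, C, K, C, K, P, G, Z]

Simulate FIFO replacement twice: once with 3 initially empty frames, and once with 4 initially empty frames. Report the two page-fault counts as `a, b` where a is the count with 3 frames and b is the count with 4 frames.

3 frames: F F F F . F . . . F F F → 8 faults.
4 frames: F F F F . . . . . F F . → 6 faults.
6 < 8: adding a frame reduced faults, as is typical.

8, 6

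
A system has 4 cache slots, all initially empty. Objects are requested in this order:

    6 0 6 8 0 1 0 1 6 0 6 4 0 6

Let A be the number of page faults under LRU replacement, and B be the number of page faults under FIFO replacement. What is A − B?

Under LRU: F F . F . F . . . . . F . . → 5 faults.
Under FIFO: F F . F . F . . . . . F . F → 6 faults.
A − B = 5 − 6 = -1.

-1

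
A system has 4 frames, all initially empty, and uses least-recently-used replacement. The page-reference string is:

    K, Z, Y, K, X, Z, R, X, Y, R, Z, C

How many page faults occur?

K → miss, frames [K]
Z → miss, frames [K, Z]
Y → miss, frames [K, Z, Y]
K → hit
X → miss, frames [Z, Y, K, X]
Z → hit
R → miss, evict Y, frames [K, X, Z, R]
X → hit
Y → miss, evict K, frames [Z, R, X, Y]
R → hit
Z → hit
C → miss, evict X, frames [Y, R, Z, C]
Page faults: 7.

7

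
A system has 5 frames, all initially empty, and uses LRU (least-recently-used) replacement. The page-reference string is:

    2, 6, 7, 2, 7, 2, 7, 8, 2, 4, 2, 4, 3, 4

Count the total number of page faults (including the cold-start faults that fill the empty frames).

6

2 → fault, frames {2}
6 → fault, frames {2,6}
7 → fault, frames {2,6,7}
2 → hit
7 → hit
2 → hit
7 → hit
8 → fault, frames {6,2,7,8}
2 → hit
4 → fault, frames {6,7,8,2,4}
2 → hit
4 → hit
3 → fault, evict 6, frames {7,8,2,4,3}
4 → hit
Page faults: 6.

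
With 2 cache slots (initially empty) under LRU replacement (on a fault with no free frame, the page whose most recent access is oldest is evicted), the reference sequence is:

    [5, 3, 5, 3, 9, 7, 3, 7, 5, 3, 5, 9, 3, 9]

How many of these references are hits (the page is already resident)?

5

5 → fault, frames {5}
3 → fault, frames {5,3}
5 → hit
3 → hit
9 → fault, evict 5, frames {3,9}
7 → fault, evict 3, frames {9,7}
3 → fault, evict 9, frames {7,3}
7 → hit
5 → fault, evict 3, frames {7,5}
3 → fault, evict 7, frames {5,3}
5 → hit
9 → fault, evict 3, frames {5,9}
3 → fault, evict 5, frames {9,3}
9 → hit
Hits: 5.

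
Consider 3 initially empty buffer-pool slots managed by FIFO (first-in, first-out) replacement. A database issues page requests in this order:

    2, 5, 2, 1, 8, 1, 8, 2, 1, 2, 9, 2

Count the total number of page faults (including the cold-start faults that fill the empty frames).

2 → miss, frames (2)
5 → miss, frames (2 5)
2 → hit
1 → miss, frames (2 5 1)
8 → miss, evict 2, frames (5 1 8)
1 → hit
8 → hit
2 → miss, evict 5, frames (1 8 2)
1 → hit
2 → hit
9 → miss, evict 1, frames (8 2 9)
2 → hit
Page faults: 6.

6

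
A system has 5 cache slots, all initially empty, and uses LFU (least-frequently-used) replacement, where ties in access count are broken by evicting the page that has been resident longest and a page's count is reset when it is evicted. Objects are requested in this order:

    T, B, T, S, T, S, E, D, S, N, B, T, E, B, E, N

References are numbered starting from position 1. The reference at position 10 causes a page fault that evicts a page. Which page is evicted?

B

pos 1: T: fault, frames (T)
pos 2: B: fault, frames (T B)
pos 3: T: hit
pos 4: S: fault, frames (T B S)
pos 5: T: hit
pos 6: S: hit
pos 7: E: fault, frames (T B S E)
pos 8: D: fault, frames (T B S E D)
pos 9: S: hit
pos 10: N: fault, evict B, frames (T S E D N)
At position 10, page B is evicted.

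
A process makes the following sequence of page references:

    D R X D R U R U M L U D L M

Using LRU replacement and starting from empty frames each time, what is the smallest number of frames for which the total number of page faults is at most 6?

5

f=1: 14 faults
f=2: 12 faults
f=3: 8 faults
f=4: 7 faults
f=5: 6 faults
f=6: 6 faults
Smallest f with faults ≤ 6 is 5.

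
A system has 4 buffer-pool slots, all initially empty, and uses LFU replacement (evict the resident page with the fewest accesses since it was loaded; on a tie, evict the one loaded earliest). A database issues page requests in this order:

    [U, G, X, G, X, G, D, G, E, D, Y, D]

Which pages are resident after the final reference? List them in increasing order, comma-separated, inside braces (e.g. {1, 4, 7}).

U: fault, frames [U]
G: fault, frames [U, G]
X: fault, frames [U, G, X]
G: hit
X: hit
G: hit
D: fault, frames [U, G, X, D]
G: hit
E: fault, evict U, frames [G, X, D, E]
D: hit
Y: fault, evict E, frames [G, X, D, Y]
D: hit

{D, G, X, Y}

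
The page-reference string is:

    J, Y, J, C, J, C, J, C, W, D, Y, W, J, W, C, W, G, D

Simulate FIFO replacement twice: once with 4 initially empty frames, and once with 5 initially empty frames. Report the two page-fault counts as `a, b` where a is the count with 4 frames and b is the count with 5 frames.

7, 6

4 frames: F F . F . . . . F F . . F . . . F . → 7 faults.
5 frames: F F . F . . . . F F . . . . . . F . → 6 faults.
6 < 7: adding a frame reduced faults, as is typical.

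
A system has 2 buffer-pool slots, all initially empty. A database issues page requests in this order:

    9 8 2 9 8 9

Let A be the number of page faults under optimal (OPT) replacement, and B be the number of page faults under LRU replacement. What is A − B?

-1

Under OPT: F F F . F . → 4 faults.
Under LRU: F F F F F . → 5 faults.
A − B = 4 − 5 = -1.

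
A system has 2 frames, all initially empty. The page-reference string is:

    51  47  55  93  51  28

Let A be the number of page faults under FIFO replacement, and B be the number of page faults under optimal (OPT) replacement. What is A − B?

Under FIFO: F F F F F F → 6 faults.
Under OPT: F F F F . F → 5 faults.
A − B = 6 − 5 = 1.

1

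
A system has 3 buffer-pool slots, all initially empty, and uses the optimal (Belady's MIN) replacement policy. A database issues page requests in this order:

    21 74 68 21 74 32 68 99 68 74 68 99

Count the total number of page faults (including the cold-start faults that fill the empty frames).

5

21 → miss, frames (21)
74 → miss, frames (21 74)
68 → miss, frames (21 74 68)
21 → hit
74 → hit
32 → miss, evict 21, frames (74 68 32)
68 → hit
99 → miss, evict 32, frames (74 68 99)
68 → hit
74 → hit
68 → hit
99 → hit
Page faults: 5.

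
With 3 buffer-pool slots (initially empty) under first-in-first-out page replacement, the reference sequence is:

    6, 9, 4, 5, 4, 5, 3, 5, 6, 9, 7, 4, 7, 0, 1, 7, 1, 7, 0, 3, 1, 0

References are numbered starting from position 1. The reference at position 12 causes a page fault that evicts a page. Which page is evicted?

6

pos 1: 6 -> fault, frames {6}
pos 2: 9 -> fault, frames {6,9}
pos 3: 4 -> fault, frames {6,9,4}
pos 4: 5 -> fault, evict 6, frames {9,4,5}
pos 5: 4 -> hit
pos 6: 5 -> hit
pos 7: 3 -> fault, evict 9, frames {4,5,3}
pos 8: 5 -> hit
pos 9: 6 -> fault, evict 4, frames {5,3,6}
pos 10: 9 -> fault, evict 5, frames {3,6,9}
pos 11: 7 -> fault, evict 3, frames {6,9,7}
pos 12: 4 -> fault, evict 6, frames {9,7,4}
At position 12, page 6 is evicted.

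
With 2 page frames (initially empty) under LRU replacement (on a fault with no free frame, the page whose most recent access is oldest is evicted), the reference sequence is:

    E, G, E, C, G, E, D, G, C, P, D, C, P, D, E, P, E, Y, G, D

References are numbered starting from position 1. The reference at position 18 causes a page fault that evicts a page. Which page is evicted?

P

pos 1: E: fault, frames {E}
pos 2: G: fault, frames {E,G}
pos 3: E: hit
pos 4: C: fault, evict G, frames {E,C}
pos 5: G: fault, evict E, frames {C,G}
pos 6: E: fault, evict C, frames {G,E}
pos 7: D: fault, evict G, frames {E,D}
pos 8: G: fault, evict E, frames {D,G}
pos 9: C: fault, evict D, frames {G,C}
pos 10: P: fault, evict G, frames {C,P}
pos 11: D: fault, evict C, frames {P,D}
pos 12: C: fault, evict P, frames {D,C}
pos 13: P: fault, evict D, frames {C,P}
pos 14: D: fault, evict C, frames {P,D}
pos 15: E: fault, evict P, frames {D,E}
pos 16: P: fault, evict D, frames {E,P}
pos 17: E: hit
pos 18: Y: fault, evict P, frames {E,Y}
At position 18, page P is evicted.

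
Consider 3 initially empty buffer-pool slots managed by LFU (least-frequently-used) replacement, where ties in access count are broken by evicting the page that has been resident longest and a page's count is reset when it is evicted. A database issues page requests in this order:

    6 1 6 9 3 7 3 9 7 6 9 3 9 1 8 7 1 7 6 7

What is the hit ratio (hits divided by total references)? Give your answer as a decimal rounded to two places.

0.35

6: miss, frames {6}
1: miss, frames {6,1}
6: hit
9: miss, frames {6,1,9}
3: miss, evict 1, frames {6,9,3}
7: miss, evict 9, frames {6,3,7}
3: hit
9: miss, evict 7, frames {6,3,9}
7: miss, evict 9, frames {6,3,7}
6: hit
9: miss, evict 7, frames {6,3,9}
3: hit
9: hit
1: miss, evict 9, frames {6,3,1}
8: miss, evict 1, frames {6,3,8}
7: miss, evict 8, frames {6,3,7}
1: miss, evict 7, frames {6,3,1}
7: miss, evict 1, frames {6,3,7}
6: hit
7: hit
Hits: 7 of 20 references → 7/20 = 0.3500.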